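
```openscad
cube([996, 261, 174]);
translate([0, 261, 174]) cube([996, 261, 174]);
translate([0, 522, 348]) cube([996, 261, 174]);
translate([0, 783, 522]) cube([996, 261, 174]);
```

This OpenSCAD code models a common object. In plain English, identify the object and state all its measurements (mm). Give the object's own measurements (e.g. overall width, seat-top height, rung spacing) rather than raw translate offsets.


A straight staircase of 4 solid steps. Each step is 996 mm wide (x), 261 mm deep (y, the going) and 174 mm tall (the rise). The first step rests on the floor; each subsequent step sits one going further in +y and one rise higher in +z, directly behind and above the previous step with no overlap.


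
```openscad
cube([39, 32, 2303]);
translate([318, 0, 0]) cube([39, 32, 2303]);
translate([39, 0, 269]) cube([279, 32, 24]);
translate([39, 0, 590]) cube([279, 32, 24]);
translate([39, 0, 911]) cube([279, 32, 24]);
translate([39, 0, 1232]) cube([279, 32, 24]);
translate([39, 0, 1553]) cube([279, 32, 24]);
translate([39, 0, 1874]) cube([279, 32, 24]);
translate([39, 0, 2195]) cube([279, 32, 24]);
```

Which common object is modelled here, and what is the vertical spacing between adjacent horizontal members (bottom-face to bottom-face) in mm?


A ladder. The rung spacing is 321 mm.

Two tall 39×32 posts with 7 short bars between them — a ladder. Adjacent rungs sit at z = 269 and z = 590, so the spacing is 590 − 269 = 321 mm.


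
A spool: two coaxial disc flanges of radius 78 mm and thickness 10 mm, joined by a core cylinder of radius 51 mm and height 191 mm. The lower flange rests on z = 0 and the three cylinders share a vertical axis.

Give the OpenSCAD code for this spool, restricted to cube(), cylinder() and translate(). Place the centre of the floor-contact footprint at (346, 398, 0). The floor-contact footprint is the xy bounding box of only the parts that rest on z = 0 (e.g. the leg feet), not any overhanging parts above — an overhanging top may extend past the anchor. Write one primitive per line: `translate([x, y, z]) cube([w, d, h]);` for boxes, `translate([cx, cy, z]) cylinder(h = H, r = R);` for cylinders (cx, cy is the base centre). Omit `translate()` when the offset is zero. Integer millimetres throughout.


translate([346, 398, 0]) cylinder(h = 10, r = 78);
translate([346, 398, 10]) cylinder(h = 191, r = 51);
translate([346, 398, 201]) cylinder(h = 10, r = 78);


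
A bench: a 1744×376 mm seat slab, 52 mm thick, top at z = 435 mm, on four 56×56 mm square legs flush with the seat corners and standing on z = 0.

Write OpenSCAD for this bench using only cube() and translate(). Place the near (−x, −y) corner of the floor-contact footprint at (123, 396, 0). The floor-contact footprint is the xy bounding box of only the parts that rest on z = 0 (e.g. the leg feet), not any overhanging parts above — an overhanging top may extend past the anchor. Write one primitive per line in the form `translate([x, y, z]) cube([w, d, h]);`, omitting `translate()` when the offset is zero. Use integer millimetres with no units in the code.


// leg_h = 435 − 52 = 383
translate([123, 396, 383]) cube([1744, 376, 52]);
translate([123, 396, 0]) cube([56, 56, 383]);
translate([123, 716, 0]) cube([56, 56, 383]);
translate([1811, 396, 0]) cube([56, 56, 383]);
translate([1811, 716, 0]) cube([56, 56, 383]);


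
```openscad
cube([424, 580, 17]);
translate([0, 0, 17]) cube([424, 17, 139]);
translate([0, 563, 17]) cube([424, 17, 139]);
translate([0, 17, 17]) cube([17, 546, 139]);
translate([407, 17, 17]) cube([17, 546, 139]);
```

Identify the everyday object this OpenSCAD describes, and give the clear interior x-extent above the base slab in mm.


An open box. The internal width is 390 mm.

A 424×580 base slab with four walls standing on it — an open box. The base is 424 mm wide and the walls are 17 mm thick, so the internal width is 424 − 2 × 17 = 390 mm.


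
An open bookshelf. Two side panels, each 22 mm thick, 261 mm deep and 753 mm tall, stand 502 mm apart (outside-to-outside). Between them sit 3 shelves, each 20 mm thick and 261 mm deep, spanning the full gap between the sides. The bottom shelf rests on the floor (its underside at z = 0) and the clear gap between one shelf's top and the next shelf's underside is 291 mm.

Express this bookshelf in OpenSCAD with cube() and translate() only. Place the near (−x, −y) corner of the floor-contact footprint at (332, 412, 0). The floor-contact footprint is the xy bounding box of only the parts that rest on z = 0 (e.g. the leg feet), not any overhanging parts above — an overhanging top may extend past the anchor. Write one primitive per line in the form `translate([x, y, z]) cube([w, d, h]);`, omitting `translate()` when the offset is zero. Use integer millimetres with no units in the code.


translate([332, 412, 0]) cube([22, 261, 753]);
translate([812, 412, 0]) cube([22, 261, 753]);
translate([354, 412, 0]) cube([458, 261, 20]);
translate([354, 412, 311]) cube([458, 261, 20]);
translate([354, 412, 622]) cube([458, 261, 20]);


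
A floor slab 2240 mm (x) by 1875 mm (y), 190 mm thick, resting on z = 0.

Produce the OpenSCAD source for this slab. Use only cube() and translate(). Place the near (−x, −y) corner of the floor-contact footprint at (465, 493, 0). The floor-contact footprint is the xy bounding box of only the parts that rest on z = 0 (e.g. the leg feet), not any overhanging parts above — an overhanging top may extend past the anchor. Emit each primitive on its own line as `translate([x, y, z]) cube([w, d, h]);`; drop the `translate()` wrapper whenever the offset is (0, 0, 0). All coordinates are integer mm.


translate([465, 493, 0]) cube([2240, 1875, 190]);


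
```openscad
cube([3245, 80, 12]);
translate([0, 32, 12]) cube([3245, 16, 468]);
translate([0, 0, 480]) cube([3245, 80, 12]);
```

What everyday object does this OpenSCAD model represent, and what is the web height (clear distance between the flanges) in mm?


An I-beam. The web height is 468 mm.

Two wide flanges with a thin centred web — an I-beam. Overall 492 mm minus two 12 mm flanges gives a web of 492 − 2·12 = 468 mm.


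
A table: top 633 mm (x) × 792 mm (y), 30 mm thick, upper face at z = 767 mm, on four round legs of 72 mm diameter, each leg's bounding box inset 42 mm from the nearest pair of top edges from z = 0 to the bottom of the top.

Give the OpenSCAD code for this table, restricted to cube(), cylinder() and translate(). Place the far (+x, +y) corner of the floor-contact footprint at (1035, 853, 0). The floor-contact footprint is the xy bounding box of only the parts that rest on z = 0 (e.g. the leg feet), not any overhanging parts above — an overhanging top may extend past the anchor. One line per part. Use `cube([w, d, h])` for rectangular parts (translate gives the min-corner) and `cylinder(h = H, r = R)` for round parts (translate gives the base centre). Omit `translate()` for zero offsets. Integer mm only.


translate([444, 103, 737]) cube([633, 792, 30]);
translate([522, 181, 0]) cylinder(h = 737, r = 36);
translate([999, 181, 0]) cylinder(h = 737, r = 36);
translate([522, 817, 0]) cylinder(h = 737, r = 36);
translate([999, 817, 0]) cylinder(h = 737, r = 36);


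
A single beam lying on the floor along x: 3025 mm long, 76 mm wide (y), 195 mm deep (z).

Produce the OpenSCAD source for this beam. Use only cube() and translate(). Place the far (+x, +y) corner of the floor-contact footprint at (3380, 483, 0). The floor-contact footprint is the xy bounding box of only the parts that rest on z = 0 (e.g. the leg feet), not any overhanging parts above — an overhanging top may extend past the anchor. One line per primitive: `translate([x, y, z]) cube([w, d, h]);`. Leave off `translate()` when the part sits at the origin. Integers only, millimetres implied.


translate([355, 407, 0]) cube([3025, 76, 195]);


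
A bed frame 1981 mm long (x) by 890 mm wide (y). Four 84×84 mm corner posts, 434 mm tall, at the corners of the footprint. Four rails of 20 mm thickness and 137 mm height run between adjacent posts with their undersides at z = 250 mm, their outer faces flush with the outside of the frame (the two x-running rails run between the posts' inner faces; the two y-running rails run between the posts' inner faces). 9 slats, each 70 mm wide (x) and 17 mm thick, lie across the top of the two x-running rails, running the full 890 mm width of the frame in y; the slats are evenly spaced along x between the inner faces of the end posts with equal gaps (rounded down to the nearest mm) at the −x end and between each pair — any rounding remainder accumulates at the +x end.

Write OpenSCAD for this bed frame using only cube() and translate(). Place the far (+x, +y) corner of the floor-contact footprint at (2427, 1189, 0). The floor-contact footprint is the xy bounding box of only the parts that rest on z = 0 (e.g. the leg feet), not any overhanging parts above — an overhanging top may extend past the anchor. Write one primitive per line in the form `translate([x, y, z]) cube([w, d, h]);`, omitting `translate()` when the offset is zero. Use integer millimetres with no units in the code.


translate([446, 299, 0]) cube([84, 84, 434]);
translate([446, 1105, 0]) cube([84, 84, 434]);
translate([2343, 299, 0]) cube([84, 84, 434]);
translate([2343, 1105, 0]) cube([84, 84, 434]);
translate([530, 299, 250]) cube([1813, 20, 137]);
translate([530, 1169, 250]) cube([1813, 20, 137]);
translate([446, 383, 250]) cube([20, 722, 137]);
translate([2407, 383, 250]) cube([20, 722, 137]);
translate([648, 299, 387]) cube([70, 890, 17]);
translate([836, 299, 387]) cube([70, 890, 17]);
translate([1024, 299, 387]) cube([70, 890, 17]);
translate([1212, 299, 387]) cube([70, 890, 17]);
translate([1400, 299, 387]) cube([70, 890, 17]);
translate([1588, 299, 387]) cube([70, 890, 17]);
translate([1776, 299, 387]) cube([70, 890, 17]);
translate([1964, 299, 387]) cube([70, 890, 17]);
translate([2152, 299, 387]) cube([70, 890, 17]);


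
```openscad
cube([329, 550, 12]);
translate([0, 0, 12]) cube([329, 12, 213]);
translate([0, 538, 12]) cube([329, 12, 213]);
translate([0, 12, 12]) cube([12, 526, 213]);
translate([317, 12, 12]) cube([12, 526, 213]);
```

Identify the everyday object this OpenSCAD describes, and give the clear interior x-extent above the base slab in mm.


An open box. The internal width is 305 mm.

A 329×550 base slab with four walls standing on it — an open box. The base is 329 mm wide and the walls are 12 mm thick, so the internal width is 329 − 2 × 12 = 305 mm.


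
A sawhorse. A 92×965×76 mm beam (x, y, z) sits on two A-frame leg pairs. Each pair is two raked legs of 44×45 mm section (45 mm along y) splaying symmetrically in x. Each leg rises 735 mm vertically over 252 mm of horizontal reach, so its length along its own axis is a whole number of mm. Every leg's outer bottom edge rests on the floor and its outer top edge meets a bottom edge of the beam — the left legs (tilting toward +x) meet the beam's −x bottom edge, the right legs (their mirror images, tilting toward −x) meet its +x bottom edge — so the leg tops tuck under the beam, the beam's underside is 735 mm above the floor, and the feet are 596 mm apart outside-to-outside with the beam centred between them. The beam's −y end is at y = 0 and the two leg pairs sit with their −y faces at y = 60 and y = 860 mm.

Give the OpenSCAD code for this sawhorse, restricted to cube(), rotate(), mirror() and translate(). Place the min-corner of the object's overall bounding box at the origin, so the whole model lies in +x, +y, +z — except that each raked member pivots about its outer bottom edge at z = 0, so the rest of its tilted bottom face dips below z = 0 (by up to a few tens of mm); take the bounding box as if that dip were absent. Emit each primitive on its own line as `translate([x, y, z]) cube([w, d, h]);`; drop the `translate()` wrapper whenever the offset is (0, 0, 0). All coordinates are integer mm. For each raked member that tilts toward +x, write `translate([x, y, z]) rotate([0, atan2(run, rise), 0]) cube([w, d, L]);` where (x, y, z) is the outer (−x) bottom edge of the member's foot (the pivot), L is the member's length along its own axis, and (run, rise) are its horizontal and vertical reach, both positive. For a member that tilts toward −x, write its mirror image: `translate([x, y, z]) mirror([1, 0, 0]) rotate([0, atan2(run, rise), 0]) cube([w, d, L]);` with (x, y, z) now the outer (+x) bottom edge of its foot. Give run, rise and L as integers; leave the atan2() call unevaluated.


// leg length = √(252² + 735²) = 777
// right-leg outer foot x = 2·252 + 92 = 596
// beam min-corner = (252, 0, 735)
translate([252, 0, 735]) cube([92, 965, 76]);
translate([0, 60, 0]) rotate([0, atan2(252, 735), 0]) cube([44, 45, 777]);
translate([596, 60, 0]) mirror([1, 0, 0]) rotate([0, atan2(252, 735), 0]) cube([44, 45, 777]);
translate([0, 860, 0]) rotate([0, atan2(252, 735), 0]) cube([44, 45, 777]);
translate([596, 860, 0]) mirror([1, 0, 0]) rotate([0, atan2(252, 735), 0]) cube([44, 45, 777]);


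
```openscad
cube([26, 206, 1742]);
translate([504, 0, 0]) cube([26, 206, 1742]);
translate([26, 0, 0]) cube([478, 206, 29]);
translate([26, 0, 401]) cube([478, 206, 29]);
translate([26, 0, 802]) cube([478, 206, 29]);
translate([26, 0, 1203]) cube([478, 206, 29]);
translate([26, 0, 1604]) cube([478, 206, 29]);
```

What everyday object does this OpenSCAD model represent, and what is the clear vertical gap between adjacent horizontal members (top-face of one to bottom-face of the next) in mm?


A bookshelf. The clear shelf gap is 372 mm.

Two tall side panels with 5 horizontal boards between them — a bookshelf. The first two shelf undersides are at z = 0 and z = 401; with shelf thickness 29, the clear gap is 401 − 0 − 29 = 372 mm.


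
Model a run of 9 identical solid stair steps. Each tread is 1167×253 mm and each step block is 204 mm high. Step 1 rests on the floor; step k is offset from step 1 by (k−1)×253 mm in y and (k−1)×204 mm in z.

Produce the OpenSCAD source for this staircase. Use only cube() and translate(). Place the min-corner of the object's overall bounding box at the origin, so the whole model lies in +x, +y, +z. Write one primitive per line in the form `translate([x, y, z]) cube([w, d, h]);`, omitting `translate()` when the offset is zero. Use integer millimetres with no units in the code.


cube([1167, 253, 204]);
translate([0, 253, 204]) cube([1167, 253, 204]);
translate([0, 506, 408]) cube([1167, 253, 204]);
translate([0, 759, 612]) cube([1167, 253, 204]);
translate([0, 1012, 816]) cube([1167, 253, 204]);
translate([0, 1265, 1020]) cube([1167, 253, 204]);
translate([0, 1518, 1224]) cube([1167, 253, 204]);
translate([0, 1771, 1428]) cube([1167, 253, 204]);
translate([0, 2024, 1632]) cube([1167, 253, 204]);


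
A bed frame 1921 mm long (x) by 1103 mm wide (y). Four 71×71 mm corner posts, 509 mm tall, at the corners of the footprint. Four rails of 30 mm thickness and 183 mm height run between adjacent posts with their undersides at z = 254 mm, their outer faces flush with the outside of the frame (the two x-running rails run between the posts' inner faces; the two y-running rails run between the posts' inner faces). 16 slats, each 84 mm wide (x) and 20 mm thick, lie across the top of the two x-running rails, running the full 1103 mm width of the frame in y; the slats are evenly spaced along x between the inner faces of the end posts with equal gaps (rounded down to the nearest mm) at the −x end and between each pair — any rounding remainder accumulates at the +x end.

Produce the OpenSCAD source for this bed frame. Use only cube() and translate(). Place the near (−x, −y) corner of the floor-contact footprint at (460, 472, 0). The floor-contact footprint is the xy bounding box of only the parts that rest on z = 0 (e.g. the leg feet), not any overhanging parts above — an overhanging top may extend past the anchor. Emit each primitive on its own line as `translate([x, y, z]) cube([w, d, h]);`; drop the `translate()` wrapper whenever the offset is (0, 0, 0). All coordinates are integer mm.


translate([460, 472, 0]) cube([71, 71, 509]);
translate([460, 1504, 0]) cube([71, 71, 509]);
translate([2310, 472, 0]) cube([71, 71, 509]);
translate([2310, 1504, 0]) cube([71, 71, 509]);
translate([531, 472, 254]) cube([1779, 30, 183]);
translate([531, 1545, 254]) cube([1779, 30, 183]);
translate([460, 543, 254]) cube([30, 961, 183]);
translate([2351, 543, 254]) cube([30, 961, 183]);
translate([556, 472, 437]) cube([84, 1103, 20]);
translate([665, 472, 437]) cube([84, 1103, 20]);
translate([774, 472, 437]) cube([84, 1103, 20]);
translate([883, 472, 437]) cube([84, 1103, 20]);
translate([992, 472, 437]) cube([84, 1103, 20]);
translate([1101, 472, 437]) cube([84, 1103, 20]);
translate([1210, 472, 437]) cube([84, 1103, 20]);
translate([1319, 472, 437]) cube([84, 1103, 20]);
translate([1428, 472, 437]) cube([84, 1103, 20]);
translate([1537, 472, 437]) cube([84, 1103, 20]);
translate([1646, 472, 437]) cube([84, 1103, 20]);
translate([1755, 472, 437]) cube([84, 1103, 20]);
translate([1864, 472, 437]) cube([84, 1103, 20]);
translate([1973, 472, 437]) cube([84, 1103, 20]);
translate([2082, 472, 437]) cube([84, 1103, 20]);
translate([2191, 472, 437]) cube([84, 1103, 20]);


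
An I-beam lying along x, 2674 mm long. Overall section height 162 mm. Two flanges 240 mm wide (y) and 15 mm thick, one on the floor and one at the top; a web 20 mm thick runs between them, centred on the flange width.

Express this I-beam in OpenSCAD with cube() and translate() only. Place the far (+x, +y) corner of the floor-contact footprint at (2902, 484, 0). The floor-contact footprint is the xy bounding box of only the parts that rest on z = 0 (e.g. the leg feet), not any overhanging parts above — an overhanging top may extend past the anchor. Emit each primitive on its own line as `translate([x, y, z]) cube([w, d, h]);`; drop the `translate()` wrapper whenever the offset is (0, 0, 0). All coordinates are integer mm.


translate([228, 244, 0]) cube([2674, 240, 15]);
translate([228, 354, 15]) cube([2674, 20, 132]);
translate([228, 244, 147]) cube([2674, 240, 15]);


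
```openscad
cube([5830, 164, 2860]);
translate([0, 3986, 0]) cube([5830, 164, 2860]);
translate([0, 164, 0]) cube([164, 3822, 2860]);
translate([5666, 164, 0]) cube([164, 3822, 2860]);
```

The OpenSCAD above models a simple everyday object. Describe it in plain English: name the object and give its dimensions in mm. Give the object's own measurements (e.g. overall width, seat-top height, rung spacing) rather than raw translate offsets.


The wall frame of a small rectangular building: four walls, each 2860 mm tall and 164 mm thick, enclosing a footprint 5830 mm (x) by 4150 mm (y) outside-to-outside, with no floor or roof. The front and back walls (the −y and +y sides) span the full width; the two side walls fit between them.


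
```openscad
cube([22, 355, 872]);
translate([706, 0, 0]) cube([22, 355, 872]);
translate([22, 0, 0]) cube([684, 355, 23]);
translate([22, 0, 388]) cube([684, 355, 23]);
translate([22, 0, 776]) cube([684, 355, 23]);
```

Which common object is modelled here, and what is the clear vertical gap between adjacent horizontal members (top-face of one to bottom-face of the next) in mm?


A bookshelf. The clear shelf gap is 365 mm.

Two tall side panels with 3 horizontal boards between them — a bookshelf. The first two shelf undersides are at z = 0 and z = 388; with shelf thickness 23, the clear gap is 388 − 0 − 23 = 365 mm.


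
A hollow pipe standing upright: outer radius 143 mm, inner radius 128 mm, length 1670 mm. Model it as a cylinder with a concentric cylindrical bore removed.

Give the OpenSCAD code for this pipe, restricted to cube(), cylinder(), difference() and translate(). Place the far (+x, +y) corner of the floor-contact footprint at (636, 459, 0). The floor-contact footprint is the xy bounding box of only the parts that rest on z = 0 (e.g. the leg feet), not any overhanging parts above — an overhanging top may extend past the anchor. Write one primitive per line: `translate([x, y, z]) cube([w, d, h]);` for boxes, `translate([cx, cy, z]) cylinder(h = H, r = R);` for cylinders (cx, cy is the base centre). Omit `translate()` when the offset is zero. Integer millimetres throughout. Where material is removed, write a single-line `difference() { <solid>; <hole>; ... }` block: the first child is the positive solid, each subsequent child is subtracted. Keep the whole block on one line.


difference() { translate([493, 316, 0]) cylinder(h = 1670, r = 143); translate([493, 316, 0]) cylinder(h = 1670, r = 128); }


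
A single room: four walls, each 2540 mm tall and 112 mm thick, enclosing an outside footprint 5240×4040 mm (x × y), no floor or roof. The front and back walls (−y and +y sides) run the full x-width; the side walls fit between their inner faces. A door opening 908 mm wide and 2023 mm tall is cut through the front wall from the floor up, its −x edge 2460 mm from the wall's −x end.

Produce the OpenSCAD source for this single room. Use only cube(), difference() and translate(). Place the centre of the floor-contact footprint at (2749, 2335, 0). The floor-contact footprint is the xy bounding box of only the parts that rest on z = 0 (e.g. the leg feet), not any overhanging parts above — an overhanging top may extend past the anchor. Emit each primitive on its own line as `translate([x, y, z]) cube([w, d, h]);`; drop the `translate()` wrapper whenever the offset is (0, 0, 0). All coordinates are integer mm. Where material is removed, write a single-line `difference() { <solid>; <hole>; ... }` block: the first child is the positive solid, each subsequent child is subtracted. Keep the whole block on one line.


difference() { translate([129, 315, 0]) cube([5240, 112, 2540]); translate([2589, 315, 0]) cube([908, 112, 2023]); }
translate([129, 4243, 0]) cube([5240, 112, 2540]);
translate([129, 427, 0]) cube([112, 3816, 2540]);
translate([5257, 427, 0]) cube([112, 3816, 2540]);


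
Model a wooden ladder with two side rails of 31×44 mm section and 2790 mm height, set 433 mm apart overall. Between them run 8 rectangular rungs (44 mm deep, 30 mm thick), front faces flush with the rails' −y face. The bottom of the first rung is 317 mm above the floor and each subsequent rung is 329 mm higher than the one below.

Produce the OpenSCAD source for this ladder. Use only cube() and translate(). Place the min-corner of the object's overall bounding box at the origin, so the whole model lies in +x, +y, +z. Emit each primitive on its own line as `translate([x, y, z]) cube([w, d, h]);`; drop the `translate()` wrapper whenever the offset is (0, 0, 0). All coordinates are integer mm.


// rung span = 433 - 2*31 = 371
// rung[k] z = 317 + k*329
cube([31, 44, 2790]);
translate([402, 0, 0]) cube([31, 44, 2790]);
translate([31, 0, 317]) cube([371, 44, 30]);
translate([31, 0, 646]) cube([371, 44, 30]);
translate([31, 0, 975]) cube([371, 44, 30]);
translate([31, 0, 1304]) cube([371, 44, 30]);
translate([31, 0, 1633]) cube([371, 44, 30]);
translate([31, 0, 1962]) cube([371, 44, 30]);
translate([31, 0, 2291]) cube([371, 44, 30]);
translate([31, 0, 2620]) cube([371, 44, 30]);


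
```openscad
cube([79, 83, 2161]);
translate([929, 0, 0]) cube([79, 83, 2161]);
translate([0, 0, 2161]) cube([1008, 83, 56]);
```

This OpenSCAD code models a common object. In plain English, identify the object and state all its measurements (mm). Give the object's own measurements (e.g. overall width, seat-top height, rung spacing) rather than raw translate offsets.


A door frame. The clear opening is 850 mm wide and 2161 mm high. Two 79 mm wide jambs, 83 mm deep, stand either side of the opening from the floor to the top of the opening. A 56 mm thick head sits across the top of both jambs, spanning the full outside width of the frame.


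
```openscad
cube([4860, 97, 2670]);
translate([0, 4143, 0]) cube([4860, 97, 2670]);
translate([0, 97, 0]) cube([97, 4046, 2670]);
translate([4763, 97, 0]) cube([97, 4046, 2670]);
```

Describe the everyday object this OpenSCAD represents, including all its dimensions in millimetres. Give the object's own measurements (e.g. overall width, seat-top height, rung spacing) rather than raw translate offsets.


The wall frame of a small rectangular building: four walls, each 2670 mm tall and 97 mm thick, enclosing a footprint 4860 mm (x) by 4240 mm (y) outside-to-outside, with no floor or roof. The front and back walls (the −y and +y sides) span the full width; the two side walls fit between them.


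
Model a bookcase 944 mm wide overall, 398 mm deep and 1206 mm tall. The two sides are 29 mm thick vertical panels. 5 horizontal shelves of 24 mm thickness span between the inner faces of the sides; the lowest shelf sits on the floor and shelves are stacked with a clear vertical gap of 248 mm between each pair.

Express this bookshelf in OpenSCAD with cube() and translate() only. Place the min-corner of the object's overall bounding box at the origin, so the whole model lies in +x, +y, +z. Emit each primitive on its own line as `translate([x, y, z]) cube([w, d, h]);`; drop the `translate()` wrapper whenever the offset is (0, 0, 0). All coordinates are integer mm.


cube([29, 398, 1206]);
translate([915, 0, 0]) cube([29, 398, 1206]);
translate([29, 0, 0]) cube([886, 398, 24]);
translate([29, 0, 272]) cube([886, 398, 24]);
translate([29, 0, 544]) cube([886, 398, 24]);
translate([29, 0, 816]) cube([886, 398, 24]);
translate([29, 0, 1088]) cube([886, 398, 24]);


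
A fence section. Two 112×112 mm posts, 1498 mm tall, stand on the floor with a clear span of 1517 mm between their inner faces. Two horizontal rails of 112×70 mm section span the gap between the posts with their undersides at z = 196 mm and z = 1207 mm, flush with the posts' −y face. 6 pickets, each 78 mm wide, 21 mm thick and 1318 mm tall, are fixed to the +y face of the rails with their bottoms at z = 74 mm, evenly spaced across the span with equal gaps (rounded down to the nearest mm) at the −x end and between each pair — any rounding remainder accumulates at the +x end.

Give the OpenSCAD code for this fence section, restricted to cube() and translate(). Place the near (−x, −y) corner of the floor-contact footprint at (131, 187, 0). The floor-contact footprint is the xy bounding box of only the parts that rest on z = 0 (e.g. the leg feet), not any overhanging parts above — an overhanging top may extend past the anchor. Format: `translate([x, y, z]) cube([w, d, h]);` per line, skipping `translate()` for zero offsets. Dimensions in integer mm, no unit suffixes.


translate([131, 187, 0]) cube([112, 112, 1498]);
translate([1760, 187, 0]) cube([112, 112, 1498]);
translate([243, 187, 196]) cube([1517, 112, 70]);
translate([243, 187, 1207]) cube([1517, 112, 70]);
translate([392, 299, 74]) cube([78, 21, 1318]);
translate([619, 299, 74]) cube([78, 21, 1318]);
translate([846, 299, 74]) cube([78, 21, 1318]);
translate([1073, 299, 74]) cube([78, 21, 1318]);
translate([1300, 299, 74]) cube([78, 21, 1318]);
translate([1527, 299, 74]) cube([78, 21, 1318]);


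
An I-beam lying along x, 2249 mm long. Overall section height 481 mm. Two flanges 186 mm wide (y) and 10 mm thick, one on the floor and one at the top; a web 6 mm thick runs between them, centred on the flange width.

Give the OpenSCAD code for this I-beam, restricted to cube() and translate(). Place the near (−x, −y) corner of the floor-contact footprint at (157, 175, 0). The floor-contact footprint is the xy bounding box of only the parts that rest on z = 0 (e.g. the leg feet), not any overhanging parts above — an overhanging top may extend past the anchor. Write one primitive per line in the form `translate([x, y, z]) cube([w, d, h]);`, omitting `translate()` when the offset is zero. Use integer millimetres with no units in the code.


translate([157, 175, 0]) cube([2249, 186, 10]);
translate([157, 265, 10]) cube([2249, 6, 461]);
translate([157, 175, 471]) cube([2249, 186, 10]);


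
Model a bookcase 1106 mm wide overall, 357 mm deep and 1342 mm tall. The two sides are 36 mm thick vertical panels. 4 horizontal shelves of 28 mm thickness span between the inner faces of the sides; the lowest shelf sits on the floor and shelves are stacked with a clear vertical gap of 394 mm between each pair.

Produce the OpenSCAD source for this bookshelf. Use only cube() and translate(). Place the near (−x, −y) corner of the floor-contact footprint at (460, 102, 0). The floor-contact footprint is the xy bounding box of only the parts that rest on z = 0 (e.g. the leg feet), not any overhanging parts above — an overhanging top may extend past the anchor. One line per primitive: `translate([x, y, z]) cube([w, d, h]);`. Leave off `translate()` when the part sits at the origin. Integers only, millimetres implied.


translate([460, 102, 0]) cube([36, 357, 1342]);
translate([1530, 102, 0]) cube([36, 357, 1342]);
translate([496, 102, 0]) cube([1034, 357, 28]);
translate([496, 102, 422]) cube([1034, 357, 28]);
translate([496, 102, 844]) cube([1034, 357, 28]);
translate([496, 102, 1266]) cube([1034, 357, 28]);


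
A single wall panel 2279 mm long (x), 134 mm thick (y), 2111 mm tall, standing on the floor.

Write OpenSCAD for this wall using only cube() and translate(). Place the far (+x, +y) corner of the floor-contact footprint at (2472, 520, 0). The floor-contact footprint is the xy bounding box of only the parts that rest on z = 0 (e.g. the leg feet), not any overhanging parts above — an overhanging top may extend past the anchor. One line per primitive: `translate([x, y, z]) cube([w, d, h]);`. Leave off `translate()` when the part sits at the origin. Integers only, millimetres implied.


translate([193, 386, 0]) cube([2279, 134, 2111]);


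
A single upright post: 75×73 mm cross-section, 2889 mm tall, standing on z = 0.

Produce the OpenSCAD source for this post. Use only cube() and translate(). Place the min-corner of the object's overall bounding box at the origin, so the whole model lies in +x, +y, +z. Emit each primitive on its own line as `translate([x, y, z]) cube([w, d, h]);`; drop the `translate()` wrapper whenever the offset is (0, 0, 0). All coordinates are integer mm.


cube([75, 73, 2889]);


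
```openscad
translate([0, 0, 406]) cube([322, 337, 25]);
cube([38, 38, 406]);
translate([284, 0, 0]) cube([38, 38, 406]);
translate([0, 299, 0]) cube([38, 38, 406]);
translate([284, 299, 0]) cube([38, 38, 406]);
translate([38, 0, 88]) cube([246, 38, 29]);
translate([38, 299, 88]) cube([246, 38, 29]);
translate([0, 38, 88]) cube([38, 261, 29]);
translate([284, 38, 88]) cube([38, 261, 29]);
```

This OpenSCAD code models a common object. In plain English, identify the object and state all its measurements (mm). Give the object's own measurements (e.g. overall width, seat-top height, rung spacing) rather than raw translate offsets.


A four-legged stool. The seat is a 322×337×25 mm slab whose top surface is at z = 431 mm; four square legs, each 38×38 mm in cross-section, run from the floor (z = 0) to the underside of the seat, each flush with a corner of the seat. Four stretchers, 38 mm wide and 29 mm tall, connect adjacent legs with their undersides at z = 88 mm, each running between the inner faces of the legs it joins and aligned with the legs' outer faces on the other axis.


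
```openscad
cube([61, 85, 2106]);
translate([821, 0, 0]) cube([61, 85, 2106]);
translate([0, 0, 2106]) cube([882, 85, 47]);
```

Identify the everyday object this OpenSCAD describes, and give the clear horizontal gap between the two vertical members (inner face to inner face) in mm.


A door frame. The clear opening width is 760 mm.

Two 2106 mm tall posts with a header on top — a door frame. The left jamb is 61 mm wide at x = 0; the right jamb starts at x = 821. The clear opening is 821 − 61 = 760 mm.


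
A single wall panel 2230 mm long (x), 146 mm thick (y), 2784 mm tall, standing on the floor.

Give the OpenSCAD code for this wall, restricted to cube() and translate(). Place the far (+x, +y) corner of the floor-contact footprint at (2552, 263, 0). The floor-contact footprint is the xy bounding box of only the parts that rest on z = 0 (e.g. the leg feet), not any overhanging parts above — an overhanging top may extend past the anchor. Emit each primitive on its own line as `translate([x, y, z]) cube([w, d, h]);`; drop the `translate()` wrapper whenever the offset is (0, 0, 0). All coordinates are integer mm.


translate([322, 117, 0]) cube([2230, 146, 2784]);


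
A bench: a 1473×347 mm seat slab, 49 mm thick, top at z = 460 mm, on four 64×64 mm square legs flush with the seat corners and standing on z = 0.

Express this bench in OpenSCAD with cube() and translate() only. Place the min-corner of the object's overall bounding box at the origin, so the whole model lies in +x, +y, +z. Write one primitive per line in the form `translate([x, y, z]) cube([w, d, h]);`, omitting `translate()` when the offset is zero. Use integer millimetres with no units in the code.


// leg_h = 460 − 49 = 411
translate([0, 0, 411]) cube([1473, 347, 49]);
cube([64, 64, 411]);
translate([0, 283, 0]) cube([64, 64, 411]);
translate([1409, 0, 0]) cube([64, 64, 411]);
translate([1409, 283, 0]) cube([64, 64, 411]);


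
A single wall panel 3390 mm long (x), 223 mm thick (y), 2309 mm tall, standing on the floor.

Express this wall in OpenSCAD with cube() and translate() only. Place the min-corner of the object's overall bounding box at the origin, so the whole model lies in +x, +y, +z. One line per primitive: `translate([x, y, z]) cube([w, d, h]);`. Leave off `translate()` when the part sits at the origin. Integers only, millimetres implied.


cube([3390, 223, 2309]);


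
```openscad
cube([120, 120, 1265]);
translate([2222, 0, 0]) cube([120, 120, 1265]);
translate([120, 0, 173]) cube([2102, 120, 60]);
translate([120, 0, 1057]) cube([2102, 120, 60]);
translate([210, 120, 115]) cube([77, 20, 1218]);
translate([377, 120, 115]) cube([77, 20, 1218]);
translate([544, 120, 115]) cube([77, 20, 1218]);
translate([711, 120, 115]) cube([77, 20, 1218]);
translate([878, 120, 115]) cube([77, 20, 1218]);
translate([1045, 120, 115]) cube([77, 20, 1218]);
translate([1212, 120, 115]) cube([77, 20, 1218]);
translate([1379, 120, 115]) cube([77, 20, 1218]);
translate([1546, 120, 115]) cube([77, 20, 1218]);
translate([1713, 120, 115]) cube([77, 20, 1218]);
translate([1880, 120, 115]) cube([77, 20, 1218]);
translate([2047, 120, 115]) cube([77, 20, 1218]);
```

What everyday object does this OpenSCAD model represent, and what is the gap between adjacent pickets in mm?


A fence section. The picket gap is 90 mm.

Two posts, two rails, 12 pickets — a fence section. Span 2102 mm holds 12 pickets of 77 mm with 13 equal gaps: ⌊(2102 − 12·77) / 13⌋ = 90 mm.


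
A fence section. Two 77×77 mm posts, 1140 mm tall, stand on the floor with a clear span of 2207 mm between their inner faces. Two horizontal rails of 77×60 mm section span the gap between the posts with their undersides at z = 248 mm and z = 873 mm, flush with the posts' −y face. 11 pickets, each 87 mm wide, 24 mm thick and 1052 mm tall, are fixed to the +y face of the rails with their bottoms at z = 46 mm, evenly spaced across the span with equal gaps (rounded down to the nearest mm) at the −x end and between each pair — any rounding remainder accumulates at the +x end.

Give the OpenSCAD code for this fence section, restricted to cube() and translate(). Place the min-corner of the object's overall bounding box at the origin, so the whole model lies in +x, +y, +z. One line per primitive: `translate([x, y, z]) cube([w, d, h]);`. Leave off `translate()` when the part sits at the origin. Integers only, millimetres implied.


cube([77, 77, 1140]);
translate([2284, 0, 0]) cube([77, 77, 1140]);
translate([77, 0, 248]) cube([2207, 77, 60]);
translate([77, 0, 873]) cube([2207, 77, 60]);
translate([181, 77, 46]) cube([87, 24, 1052]);
translate([372, 77, 46]) cube([87, 24, 1052]);
translate([563, 77, 46]) cube([87, 24, 1052]);
translate([754, 77, 46]) cube([87, 24, 1052]);
translate([945, 77, 46]) cube([87, 24, 1052]);
translate([1136, 77, 46]) cube([87, 24, 1052]);
translate([1327, 77, 46]) cube([87, 24, 1052]);
translate([1518, 77, 46]) cube([87, 24, 1052]);
translate([1709, 77, 46]) cube([87, 24, 1052]);
translate([1900, 77, 46]) cube([87, 24, 1052]);
translate([2091, 77, 46]) cube([87, 24, 1052]);


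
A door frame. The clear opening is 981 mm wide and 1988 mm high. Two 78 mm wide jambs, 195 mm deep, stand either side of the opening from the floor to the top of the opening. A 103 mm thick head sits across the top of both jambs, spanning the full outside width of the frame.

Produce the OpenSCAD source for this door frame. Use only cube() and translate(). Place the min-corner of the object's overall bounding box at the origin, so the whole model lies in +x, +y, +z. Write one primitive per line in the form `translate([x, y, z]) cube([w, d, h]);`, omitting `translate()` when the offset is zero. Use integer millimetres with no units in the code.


cube([78, 195, 1988]);
translate([1059, 0, 0]) cube([78, 195, 1988]);
translate([0, 0, 1988]) cube([1137, 195, 103]);


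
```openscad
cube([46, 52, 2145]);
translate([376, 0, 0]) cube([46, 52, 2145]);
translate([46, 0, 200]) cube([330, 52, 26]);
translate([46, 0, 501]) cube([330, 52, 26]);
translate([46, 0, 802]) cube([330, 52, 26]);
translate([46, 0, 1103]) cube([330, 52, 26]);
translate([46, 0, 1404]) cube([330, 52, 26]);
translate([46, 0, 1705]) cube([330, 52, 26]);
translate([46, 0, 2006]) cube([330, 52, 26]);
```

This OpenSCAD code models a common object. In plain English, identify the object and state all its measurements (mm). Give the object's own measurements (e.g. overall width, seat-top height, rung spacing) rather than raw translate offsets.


A straight ladder. Two 46×52 mm vertical rails, 2145 mm tall, stand 422 mm apart (outside-to-outside) with their front faces coplanar on the −y side. 7 rungs, each 52 mm deep and 26 mm tall, span between the inner faces of the rails, front faces flush with the rails. The lowest rung's underside is at z = 200 mm and rungs are spaced 301 mm apart (underside to underside).


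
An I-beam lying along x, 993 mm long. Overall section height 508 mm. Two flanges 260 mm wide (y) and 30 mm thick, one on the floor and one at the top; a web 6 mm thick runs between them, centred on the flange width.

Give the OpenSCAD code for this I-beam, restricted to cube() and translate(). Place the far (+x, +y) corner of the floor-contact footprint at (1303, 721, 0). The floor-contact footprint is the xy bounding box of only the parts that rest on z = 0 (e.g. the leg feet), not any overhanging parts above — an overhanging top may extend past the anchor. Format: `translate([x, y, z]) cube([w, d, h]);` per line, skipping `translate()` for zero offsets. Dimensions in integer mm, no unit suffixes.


translate([310, 461, 0]) cube([993, 260, 30]);
translate([310, 588, 30]) cube([993, 6, 448]);
translate([310, 461, 478]) cube([993, 260, 30]);


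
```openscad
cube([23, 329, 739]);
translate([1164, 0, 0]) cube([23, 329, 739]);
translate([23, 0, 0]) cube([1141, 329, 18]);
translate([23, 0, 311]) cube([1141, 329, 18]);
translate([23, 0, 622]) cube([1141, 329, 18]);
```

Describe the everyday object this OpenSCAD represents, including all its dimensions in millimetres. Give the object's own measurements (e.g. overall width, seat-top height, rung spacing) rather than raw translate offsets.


An open bookshelf. Two side panels, each 23 mm thick, 329 mm deep and 739 mm tall, stand 1187 mm apart (outside-to-outside). Between them sit 3 shelves, each 18 mm thick and 329 mm deep, spanning the full gap between the sides. The bottom shelf rests on the floor (its underside at z = 0) and the clear gap between one shelf's top and the next shelf's underside is 293 mm.


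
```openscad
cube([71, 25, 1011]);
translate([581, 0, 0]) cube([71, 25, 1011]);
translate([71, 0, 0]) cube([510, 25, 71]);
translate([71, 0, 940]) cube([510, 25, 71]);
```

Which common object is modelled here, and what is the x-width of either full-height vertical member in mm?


A picture frame. The border width is 71 mm.

Four thin pieces enclosing a rectangular opening — a picture frame. The two full-height stiles are 1011 mm tall; the top rail sits at z = 940 and is 71 mm tall, so the border above the opening is 1011 − 940 = 71 mm, matching the stile x-width.
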